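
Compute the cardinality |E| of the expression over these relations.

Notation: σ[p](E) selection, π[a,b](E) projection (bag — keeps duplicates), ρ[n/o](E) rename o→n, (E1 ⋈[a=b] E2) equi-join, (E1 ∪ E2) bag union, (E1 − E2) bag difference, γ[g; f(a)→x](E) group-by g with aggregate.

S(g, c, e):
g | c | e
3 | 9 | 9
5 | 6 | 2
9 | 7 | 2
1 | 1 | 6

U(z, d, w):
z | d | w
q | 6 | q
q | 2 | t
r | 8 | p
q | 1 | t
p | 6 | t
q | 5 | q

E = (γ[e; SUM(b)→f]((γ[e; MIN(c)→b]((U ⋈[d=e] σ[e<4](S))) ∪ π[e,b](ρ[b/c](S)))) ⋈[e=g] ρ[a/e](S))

Stepwise |·|:
  U → 6
  S → 4
  σ[e<4](S) → 2
  (U ⋈[d=e] σ[e<4](S)) → 2
  γ[e; MIN(c)→b]((U ⋈[d=e] σ[e<4](S))) → 1
  S → 4
  ρ[b/c](S) → 4
  π[e,b](ρ[b/c](S)) → 4
  (γ[e; MIN(c)→b]((U ⋈[d=e] σ[e<4](S))) ∪ π[e,b](ρ[b/c](S))) → 5
  γ[e; SUM(b)→f]((γ[e; MIN(c)→b]((U ⋈[d=e] σ[e<4](S))) ∪ π[e,b](ρ[b/c](S)))) → 3
  S → 4
  ρ[a/e](S) → 4
  (γ[e; SUM(b)→f]((γ[e; MIN(c)→b]((U ⋈[d=e] σ[e<4](S))) ∪ π[e,b](ρ[b/c](S)))) ⋈[e=g] ρ[a/e](S)) → 1

|E| = 1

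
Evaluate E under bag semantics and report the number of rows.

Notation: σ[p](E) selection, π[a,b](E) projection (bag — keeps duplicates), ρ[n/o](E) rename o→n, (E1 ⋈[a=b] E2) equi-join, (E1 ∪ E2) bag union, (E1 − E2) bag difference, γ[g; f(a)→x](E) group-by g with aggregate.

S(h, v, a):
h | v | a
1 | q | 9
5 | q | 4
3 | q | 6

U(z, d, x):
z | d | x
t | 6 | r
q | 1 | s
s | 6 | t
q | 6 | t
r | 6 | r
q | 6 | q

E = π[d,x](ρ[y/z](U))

Stepwise |·|:
  U → 6
  ρ[y/z](U) → 6
  π[d,x](ρ[y/z](U)) → 6

|E| = 6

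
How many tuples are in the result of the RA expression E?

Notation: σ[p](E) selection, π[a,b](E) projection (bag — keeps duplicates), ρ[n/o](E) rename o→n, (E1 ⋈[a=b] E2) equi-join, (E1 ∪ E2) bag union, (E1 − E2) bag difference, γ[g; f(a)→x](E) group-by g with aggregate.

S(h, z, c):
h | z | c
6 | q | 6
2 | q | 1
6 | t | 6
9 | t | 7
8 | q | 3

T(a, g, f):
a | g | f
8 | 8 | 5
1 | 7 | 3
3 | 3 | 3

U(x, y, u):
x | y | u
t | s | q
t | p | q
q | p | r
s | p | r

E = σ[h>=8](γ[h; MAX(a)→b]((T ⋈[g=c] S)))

Stepwise |·|:
  T → 3
  S → 5
  (T ⋈[g=c] S) → 2
  γ[h; MAX(a)→b]((T ⋈[g=c] S)) → 2
  σ[h>=8](γ[h; MAX(a)→b]((T ⋈[g=c] S))) → 2

|E| = 2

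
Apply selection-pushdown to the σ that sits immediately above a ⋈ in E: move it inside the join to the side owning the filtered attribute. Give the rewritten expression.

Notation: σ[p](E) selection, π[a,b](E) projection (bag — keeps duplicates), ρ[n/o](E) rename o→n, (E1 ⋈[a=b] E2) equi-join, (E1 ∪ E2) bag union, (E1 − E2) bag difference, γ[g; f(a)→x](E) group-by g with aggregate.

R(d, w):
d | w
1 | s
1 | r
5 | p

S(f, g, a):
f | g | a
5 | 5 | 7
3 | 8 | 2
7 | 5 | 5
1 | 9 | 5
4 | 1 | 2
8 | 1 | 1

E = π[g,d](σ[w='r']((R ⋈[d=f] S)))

σ filters on w, owned by the left side.
E' = π[g,d]((σ[w='r'](R) ⋈[d=f] S))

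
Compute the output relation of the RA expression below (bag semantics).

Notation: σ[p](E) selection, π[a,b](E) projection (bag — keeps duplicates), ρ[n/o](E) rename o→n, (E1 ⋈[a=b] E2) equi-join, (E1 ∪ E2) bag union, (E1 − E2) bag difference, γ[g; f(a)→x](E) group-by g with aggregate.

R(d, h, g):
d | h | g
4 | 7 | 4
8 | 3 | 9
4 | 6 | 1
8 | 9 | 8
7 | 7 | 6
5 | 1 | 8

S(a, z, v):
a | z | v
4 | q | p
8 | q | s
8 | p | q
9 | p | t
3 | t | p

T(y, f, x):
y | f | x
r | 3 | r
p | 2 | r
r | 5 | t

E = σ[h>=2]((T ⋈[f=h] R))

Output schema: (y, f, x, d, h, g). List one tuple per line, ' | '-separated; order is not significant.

Row counts bottom-up:
  T → 3
  R → 6
  (T ⋈[f=h] R) → 1
  σ[h>=2]((T ⋈[f=h] R)) → 1

== RESULT ==
y | f | x | d | h | g
r | 3 | r | 8 | 3 | 9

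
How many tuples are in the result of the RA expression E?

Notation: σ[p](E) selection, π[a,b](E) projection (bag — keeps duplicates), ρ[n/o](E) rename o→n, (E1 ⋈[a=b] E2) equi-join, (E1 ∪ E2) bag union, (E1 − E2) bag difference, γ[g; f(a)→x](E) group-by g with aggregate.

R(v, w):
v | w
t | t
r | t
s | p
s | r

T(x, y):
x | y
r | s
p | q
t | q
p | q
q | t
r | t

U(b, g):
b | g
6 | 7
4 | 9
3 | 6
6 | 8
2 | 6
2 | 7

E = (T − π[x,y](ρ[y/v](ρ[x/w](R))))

Row counts bottom-up:
  T → 6
  R → 4
  ρ[x/w](R) → 4
  ρ[y/v](ρ[x/w](R)) → 4
  π[x,y](ρ[y/v](ρ[x/w](R))) → 4
  (T − π[x,y](ρ[y/v](ρ[x/w](R)))) → 5

|E| = 5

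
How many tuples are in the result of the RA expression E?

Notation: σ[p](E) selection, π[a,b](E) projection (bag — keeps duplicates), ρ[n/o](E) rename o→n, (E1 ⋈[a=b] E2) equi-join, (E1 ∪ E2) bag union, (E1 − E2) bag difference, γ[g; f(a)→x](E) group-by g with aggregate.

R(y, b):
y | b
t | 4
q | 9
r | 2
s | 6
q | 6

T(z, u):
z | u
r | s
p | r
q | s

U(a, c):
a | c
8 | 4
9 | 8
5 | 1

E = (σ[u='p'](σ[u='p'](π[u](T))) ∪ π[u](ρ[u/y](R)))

Stepwise |·|:
  T → 3
  π[u](T) → 3
  σ[u='p'](π[u](T)) → 0
  σ[u='p'](σ[u='p'](π[u](T))) → 0
  R → 5
  ρ[u/y](R) → 5
  π[u](ρ[u/y](R)) → 5
  (σ[u='p'](σ[u='p'](π[u](T))) ∪ π[u](ρ[u/y](R))) → 5

|E| = 5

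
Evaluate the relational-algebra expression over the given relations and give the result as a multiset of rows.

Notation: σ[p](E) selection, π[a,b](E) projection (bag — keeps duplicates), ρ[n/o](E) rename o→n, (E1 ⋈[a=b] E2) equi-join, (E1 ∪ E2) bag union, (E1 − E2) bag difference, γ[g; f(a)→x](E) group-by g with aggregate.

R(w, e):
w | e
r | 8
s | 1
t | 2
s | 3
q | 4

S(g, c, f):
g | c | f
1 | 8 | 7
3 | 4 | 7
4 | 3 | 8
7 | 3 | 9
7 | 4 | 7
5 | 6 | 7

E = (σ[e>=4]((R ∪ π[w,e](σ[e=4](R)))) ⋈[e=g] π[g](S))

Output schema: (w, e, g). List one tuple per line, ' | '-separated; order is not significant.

Per-node cardinality:
  R → 5
  R → 5
  σ[e=4](R) → 1
  π[w,e](σ[e=4](R)) → 1
  (R ∪ π[w,e](σ[e=4](R))) → 6
  σ[e>=4]((R ∪ π[w,e](σ[e=4](R)))) → 3
  S → 6
  π[g](S) → 6
  (σ[e>=4]((R ∪ π[w,e](σ[e=4](R)))) ⋈[e=g] π[g](S)) → 2

== RESULT ==
w | e | g
q | 4 | 4
q | 4 | 4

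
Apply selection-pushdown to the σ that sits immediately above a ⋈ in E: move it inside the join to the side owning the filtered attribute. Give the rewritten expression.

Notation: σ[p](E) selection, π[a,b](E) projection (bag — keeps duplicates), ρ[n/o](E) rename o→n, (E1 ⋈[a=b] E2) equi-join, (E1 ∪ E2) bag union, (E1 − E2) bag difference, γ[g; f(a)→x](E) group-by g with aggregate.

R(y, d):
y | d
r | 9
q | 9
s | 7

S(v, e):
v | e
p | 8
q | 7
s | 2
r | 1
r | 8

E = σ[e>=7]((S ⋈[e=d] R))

σ filters on e, owned by the left side.
E' = (σ[e>=7](S) ⋈[e=d] R)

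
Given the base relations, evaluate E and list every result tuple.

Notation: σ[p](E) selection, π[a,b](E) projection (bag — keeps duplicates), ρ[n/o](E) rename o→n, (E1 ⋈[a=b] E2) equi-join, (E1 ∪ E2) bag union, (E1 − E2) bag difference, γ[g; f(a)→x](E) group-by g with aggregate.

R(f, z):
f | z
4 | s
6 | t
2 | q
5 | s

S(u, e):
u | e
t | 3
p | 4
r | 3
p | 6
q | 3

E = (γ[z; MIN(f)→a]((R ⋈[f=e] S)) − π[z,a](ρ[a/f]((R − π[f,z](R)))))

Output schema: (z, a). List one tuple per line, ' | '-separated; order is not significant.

Stepwise |·|:
  R → 4
  S → 5
  (R ⋈[f=e] S) → 2
  γ[z; MIN(f)→a]((R ⋈[f=e] S)) → 2
  R → 4
  R → 4
  π[f,z](R) → 4
  (R − π[f,z](R)) → 0
  ρ[a/f]((R − π[f,z](R))) → 0
  π[z,a](ρ[a/f]((R − π[f,z](R)))) → 0
  (γ[z; MIN(f)→a]((R ⋈[f=e] S)) − π[z,a](ρ[a/f]((R − π[f,z](R))))) → 2

== RESULT ==
z | a
s | 4
t | 6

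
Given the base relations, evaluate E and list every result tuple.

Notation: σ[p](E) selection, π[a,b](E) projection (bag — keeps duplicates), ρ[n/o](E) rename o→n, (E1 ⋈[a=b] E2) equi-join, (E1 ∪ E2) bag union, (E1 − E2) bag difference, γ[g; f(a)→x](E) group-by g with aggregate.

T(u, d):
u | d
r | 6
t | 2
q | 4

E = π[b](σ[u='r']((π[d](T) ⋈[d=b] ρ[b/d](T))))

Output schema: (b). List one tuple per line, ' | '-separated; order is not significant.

Stepwise |·|:
  T → 3
  π[d](T) → 3
  T → 3
  ρ[b/d](T) → 3
  (π[d](T) ⋈[d=b] ρ[b/d](T)) → 3
  σ[u='r']((π[d](T) ⋈[d=b] ρ[b/d](T))) → 1
  π[b](σ[u='r']((π[d](T) ⋈[d=b] ρ[b/d](T)))) → 1

== RESULT ==
b
6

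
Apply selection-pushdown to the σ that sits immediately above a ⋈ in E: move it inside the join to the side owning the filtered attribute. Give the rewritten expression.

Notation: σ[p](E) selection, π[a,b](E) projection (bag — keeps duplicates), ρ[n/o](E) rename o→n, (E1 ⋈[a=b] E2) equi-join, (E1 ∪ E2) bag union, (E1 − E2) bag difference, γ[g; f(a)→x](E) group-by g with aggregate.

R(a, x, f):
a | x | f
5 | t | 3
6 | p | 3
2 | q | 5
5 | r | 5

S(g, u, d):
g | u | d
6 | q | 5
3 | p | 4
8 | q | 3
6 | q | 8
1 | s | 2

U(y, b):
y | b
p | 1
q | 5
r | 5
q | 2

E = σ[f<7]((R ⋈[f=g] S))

σ filters on f, owned by the left side.
E' = (σ[f<7](R) ⋈[f=g] S)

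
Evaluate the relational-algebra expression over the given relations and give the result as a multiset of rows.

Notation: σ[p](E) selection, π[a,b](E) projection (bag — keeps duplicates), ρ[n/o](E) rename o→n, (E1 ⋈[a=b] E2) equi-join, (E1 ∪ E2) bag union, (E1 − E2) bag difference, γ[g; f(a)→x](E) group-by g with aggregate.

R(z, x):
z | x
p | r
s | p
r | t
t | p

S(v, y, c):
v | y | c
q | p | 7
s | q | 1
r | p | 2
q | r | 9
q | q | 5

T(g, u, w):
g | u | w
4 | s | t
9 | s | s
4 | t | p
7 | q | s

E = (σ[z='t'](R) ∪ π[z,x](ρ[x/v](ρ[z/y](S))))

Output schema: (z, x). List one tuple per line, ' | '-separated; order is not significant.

Row counts bottom-up:
  R → 4
  σ[z='t'](R) → 1
  S → 5
  ρ[z/y](S) → 5
  ρ[x/v](ρ[z/y](S)) → 5
  π[z,x](ρ[x/v](ρ[z/y](S))) → 5
  (σ[z='t'](R) ∪ π[z,x](ρ[x/v](ρ[z/y](S)))) → 6

== RESULT ==
z | x
p | q
p | r
q | q
q | s
r | q
t | p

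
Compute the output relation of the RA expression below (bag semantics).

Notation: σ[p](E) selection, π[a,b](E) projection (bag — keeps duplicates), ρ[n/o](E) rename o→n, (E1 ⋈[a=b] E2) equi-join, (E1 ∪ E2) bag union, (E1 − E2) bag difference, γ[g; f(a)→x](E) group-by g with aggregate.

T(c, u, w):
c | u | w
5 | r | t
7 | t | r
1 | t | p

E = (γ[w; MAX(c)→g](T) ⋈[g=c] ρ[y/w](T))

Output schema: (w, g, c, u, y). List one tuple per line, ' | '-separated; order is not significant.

Per-node cardinality:
  T → 3
  γ[w; MAX(c)→g](T) → 3
  T → 3
  ρ[y/w](T) → 3
  (γ[w; MAX(c)→g](T) ⋈[g=c] ρ[y/w](T)) → 3

== RESULT ==
w | g | c | u | y
p | 1 | 1 | t | p
r | 7 | 7 | t | r
t | 5 | 5 | r | t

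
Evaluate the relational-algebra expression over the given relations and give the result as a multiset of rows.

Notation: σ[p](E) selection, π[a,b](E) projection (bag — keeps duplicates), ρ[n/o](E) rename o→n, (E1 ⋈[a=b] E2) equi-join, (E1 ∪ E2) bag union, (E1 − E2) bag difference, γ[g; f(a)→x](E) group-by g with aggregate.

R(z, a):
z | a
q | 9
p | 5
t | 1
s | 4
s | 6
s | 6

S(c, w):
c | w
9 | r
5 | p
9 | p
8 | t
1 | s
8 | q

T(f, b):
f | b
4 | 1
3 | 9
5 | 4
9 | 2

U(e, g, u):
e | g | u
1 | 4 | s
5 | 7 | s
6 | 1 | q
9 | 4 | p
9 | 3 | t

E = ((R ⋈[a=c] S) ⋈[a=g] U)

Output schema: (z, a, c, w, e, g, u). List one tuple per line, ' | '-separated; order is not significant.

Stepwise |·|:
  R → 6
  S → 6
  (R ⋈[a=c] S) → 4
  U → 5
  ((R ⋈[a=c] S) ⋈[a=g] U) → 1

== RESULT ==
z | a | c | w | e | g | u
t | 1 | 1 | s | 6 | 1 | q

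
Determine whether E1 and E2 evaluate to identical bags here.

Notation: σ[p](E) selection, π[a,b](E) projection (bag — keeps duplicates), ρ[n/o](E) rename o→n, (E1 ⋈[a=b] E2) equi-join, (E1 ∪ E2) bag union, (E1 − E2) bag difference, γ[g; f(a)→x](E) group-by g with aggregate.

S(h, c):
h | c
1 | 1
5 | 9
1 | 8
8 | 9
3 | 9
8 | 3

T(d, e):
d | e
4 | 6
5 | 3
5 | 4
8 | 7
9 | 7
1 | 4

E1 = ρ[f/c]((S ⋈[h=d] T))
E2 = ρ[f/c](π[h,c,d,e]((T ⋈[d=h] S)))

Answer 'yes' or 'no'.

E1 per-node cardinality:
  S → 6
  T → 6
  (S ⋈[h=d] T) → 6
  ρ[f/c]((S ⋈[h=d] T)) → 6
E2 per-node cardinality:
  T → 6
  S → 6
  (T ⋈[d=h] S) → 6
  π[h,c,d,e]((T ⋈[d=h] S)) → 6
  ρ[f/c](π[h,c,d,e]((T ⋈[d=h] S))) → 6

E1 and E2 produce the same multiset:
h | f | d | e
1 | 1 | 1 | 4
1 | 8 | 1 | 4
5 | 9 | 5 | 3
5 | 9 | 5 | 4
8 | 3 | 8 | 7
8 | 9 | 8 | 7

yes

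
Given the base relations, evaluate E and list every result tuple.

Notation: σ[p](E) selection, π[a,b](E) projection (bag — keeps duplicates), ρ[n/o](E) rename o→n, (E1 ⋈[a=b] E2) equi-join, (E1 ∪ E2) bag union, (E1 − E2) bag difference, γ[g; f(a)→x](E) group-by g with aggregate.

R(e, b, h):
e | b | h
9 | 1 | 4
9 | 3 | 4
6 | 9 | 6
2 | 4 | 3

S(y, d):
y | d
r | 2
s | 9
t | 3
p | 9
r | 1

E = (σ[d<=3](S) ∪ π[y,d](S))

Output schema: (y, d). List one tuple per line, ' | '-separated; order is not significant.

Subexpression sizes:
  S → 5
  σ[d<=3](S) → 3
  S → 5
  π[y,d](S) → 5
  (σ[d<=3](S) ∪ π[y,d](S)) → 8

== RESULT ==
y | d
p | 9
r | 1
r | 1
r | 2
r | 2
s | 9
t | 3
t | 3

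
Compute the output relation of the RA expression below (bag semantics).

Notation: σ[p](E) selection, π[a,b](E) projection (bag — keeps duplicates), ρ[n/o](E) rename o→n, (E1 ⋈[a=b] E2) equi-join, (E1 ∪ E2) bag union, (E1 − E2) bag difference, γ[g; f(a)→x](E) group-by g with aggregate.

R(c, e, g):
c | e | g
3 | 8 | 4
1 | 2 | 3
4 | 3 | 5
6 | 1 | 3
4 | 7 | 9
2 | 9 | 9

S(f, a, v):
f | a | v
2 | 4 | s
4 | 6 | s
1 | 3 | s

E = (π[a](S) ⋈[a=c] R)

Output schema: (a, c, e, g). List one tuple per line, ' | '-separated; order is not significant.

Per-node cardinality:
  S → 3
  π[a](S) → 3
  R → 6
  (π[a](S) ⋈[a=c] R) → 4

== RESULT ==
a | c | e | g
3 | 3 | 8 | 4
4 | 4 | 3 | 5
4 | 4 | 7 | 9
6 | 6 | 1 | 3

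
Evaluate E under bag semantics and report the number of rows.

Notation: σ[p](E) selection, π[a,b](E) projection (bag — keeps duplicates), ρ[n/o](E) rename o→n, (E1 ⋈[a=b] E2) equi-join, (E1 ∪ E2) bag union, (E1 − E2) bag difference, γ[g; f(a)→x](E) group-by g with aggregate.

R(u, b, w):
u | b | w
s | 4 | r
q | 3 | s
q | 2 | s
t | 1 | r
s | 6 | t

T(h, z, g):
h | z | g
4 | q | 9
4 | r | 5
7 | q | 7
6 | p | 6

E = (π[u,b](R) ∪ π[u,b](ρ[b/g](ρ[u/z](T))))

Subexpression sizes:
  R → 5
  π[u,b](R) → 5
  T → 4
  ρ[u/z](T) → 4
  ρ[b/g](ρ[u/z](T)) → 4
  π[u,b](ρ[b/g](ρ[u/z](T))) → 4
  (π[u,b](R) ∪ π[u,b](ρ[b/g](ρ[u/z](T)))) → 9

|E| = 9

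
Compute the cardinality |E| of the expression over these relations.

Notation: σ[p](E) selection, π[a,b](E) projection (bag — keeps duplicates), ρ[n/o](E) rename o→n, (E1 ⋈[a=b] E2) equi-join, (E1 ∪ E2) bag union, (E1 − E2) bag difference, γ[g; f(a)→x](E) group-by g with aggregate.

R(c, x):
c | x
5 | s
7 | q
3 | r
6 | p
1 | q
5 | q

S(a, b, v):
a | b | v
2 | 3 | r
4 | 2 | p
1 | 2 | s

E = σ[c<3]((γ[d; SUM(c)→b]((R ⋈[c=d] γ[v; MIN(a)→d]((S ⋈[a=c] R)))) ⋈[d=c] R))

Row counts bottom-up:
  R → 6
  S → 3
  R → 6
  (S ⋈[a=c] R) → 1
  γ[v; MIN(a)→d]((S ⋈[a=c] R)) → 1
  (R ⋈[c=d] γ[v; MIN(a)→d]((S ⋈[a=c] R))) → 1
  γ[d; SUM(c)→b]((R ⋈[c=d] γ[v; MIN(a)→d]((S ⋈[a=c] R)))) → 1
  R → 6
  (γ[d; SUM(c)→b]((R ⋈[c=d] γ[v; MIN(a)→d]((S ⋈[a=c] R)))) ⋈[d=c] R) → 1
  σ[c<3]((γ[d; SUM(c)→b]((R ⋈[c=d] γ[v; MIN(a)→d]((S ⋈[a=c] R)))) ⋈[d=c] R)) → 1

|E| = 1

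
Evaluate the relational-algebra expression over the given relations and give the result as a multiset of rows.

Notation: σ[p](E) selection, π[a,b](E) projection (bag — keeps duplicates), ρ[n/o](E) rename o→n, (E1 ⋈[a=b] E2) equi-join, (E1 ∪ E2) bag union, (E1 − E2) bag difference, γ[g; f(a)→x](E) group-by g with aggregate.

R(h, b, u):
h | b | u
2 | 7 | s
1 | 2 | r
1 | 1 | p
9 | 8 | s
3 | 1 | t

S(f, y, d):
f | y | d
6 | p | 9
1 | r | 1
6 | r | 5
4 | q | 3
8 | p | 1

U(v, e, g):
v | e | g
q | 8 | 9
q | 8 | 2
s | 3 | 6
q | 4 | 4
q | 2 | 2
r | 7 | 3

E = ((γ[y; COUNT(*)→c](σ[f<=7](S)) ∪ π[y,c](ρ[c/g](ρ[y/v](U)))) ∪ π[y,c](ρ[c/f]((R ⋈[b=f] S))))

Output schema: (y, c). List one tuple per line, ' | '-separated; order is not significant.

Row counts bottom-up:
  S → 5
  σ[f<=7](S) → 4
  γ[y; COUNT(*)→c](σ[f<=7](S)) → 3
  U → 6
  ρ[y/v](U) → 6
  ρ[c/g](ρ[y/v](U)) → 6
  π[y,c](ρ[c/g](ρ[y/v](U))) → 6
  (γ[y; COUNT(*)→c](σ[f<=7](S)) ∪ π[y,c](ρ[c/g](ρ[y/v](U)))) → 9
  R → 5
  S → 5
  (R ⋈[b=f] S) → 3
  ρ[c/f]((R ⋈[b=f] S)) → 3
  π[y,c](ρ[c/f]((R ⋈[b=f] S))) → 3
  ((γ[y; COUNT(*)→c](σ[f<=7](S)) ∪ π[y,c](ρ[c/g](ρ[y/v](U)))) ∪ π[y,c](ρ[c/f]((R ⋈[b=f] S)))) → 12

== RESULT ==
y | c
p | 1
p | 8
q | 1
q | 2
q | 2
q | 4
q | 9
r | 1
r | 1
r | 2
r | 3
s | 6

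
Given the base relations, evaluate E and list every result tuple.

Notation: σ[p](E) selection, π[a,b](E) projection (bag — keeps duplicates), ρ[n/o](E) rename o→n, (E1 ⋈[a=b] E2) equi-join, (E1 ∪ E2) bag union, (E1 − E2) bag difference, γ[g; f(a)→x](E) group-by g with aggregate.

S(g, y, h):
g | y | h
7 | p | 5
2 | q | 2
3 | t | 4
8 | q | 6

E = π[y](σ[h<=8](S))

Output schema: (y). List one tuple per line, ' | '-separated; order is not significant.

Subexpression sizes:
  S → 4
  σ[h<=8](S) → 4
  π[y](σ[h<=8](S)) → 4

== RESULT ==
y
p
q
q
t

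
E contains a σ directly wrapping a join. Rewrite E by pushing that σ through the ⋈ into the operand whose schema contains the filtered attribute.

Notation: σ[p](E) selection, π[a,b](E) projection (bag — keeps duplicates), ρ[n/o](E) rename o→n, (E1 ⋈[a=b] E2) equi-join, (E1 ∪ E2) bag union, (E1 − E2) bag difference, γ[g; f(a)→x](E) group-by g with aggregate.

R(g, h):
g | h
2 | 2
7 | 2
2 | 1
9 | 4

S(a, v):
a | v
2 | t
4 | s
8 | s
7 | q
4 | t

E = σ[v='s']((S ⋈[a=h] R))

σ filters on v, owned by the left side.
E' = (σ[v='s'](S) ⋈[a=h] R)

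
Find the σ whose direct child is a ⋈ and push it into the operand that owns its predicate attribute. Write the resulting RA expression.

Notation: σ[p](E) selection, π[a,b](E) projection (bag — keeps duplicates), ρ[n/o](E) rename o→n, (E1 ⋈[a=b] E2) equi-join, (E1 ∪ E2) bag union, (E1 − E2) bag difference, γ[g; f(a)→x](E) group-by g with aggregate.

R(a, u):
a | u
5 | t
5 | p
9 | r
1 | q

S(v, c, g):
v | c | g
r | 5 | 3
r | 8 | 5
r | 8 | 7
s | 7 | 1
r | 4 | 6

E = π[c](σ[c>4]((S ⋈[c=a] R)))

σ filters on c, owned by the left side.
E' = π[c]((σ[c>4](S) ⋈[c=a] R))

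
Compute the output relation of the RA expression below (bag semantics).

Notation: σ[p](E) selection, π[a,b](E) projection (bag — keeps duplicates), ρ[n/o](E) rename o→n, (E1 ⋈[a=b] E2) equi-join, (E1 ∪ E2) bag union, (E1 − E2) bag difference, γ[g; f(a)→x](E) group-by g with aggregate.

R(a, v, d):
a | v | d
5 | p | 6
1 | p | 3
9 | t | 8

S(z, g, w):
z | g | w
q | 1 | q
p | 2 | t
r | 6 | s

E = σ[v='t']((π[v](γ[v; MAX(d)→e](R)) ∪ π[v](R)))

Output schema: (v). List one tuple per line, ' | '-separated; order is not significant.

Stepwise |·|:
  R → 3
  γ[v; MAX(d)→e](R) → 2
  π[v](γ[v; MAX(d)→e](R)) → 2
  R → 3
  π[v](R) → 3
  (π[v](γ[v; MAX(d)→e](R)) ∪ π[v](R)) → 5
  σ[v='t']((π[v](γ[v; MAX(d)→e](R)) ∪ π[v](R))) → 2

== RESULT ==
v
t
t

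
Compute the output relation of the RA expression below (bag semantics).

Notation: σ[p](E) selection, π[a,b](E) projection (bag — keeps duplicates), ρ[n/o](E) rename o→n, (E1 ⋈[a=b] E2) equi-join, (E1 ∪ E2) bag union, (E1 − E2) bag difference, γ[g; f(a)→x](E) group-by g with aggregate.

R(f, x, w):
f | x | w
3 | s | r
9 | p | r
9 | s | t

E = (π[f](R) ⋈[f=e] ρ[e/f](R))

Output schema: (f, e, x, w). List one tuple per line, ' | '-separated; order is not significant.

Row counts bottom-up:
  R → 3
  π[f](R) → 3
  R → 3
  ρ[e/f](R) → 3
  (π[f](R) ⋈[f=e] ρ[e/f](R)) → 5

== RESULT ==
f | e | x | w
3 | 3 | s | r
9 | 9 | p | r
9 | 9 | p | r
9 | 9 | s | t
9 | 9 | s | t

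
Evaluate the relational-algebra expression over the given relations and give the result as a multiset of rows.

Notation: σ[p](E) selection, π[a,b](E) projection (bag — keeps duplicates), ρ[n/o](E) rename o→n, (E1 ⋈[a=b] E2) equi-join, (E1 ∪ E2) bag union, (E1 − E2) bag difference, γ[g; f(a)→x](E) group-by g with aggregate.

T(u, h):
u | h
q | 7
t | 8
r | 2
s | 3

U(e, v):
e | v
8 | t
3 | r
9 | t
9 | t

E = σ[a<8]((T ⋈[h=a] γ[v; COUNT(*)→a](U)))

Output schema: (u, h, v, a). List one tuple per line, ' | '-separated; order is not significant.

Stepwise |·|:
  T → 4
  U → 4
  γ[v; COUNT(*)→a](U) → 2
  (T ⋈[h=a] γ[v; COUNT(*)→a](U)) → 1
  σ[a<8]((T ⋈[h=a] γ[v; COUNT(*)→a](U))) → 1

== RESULT ==
u | h | v | a
s | 3 | t | 3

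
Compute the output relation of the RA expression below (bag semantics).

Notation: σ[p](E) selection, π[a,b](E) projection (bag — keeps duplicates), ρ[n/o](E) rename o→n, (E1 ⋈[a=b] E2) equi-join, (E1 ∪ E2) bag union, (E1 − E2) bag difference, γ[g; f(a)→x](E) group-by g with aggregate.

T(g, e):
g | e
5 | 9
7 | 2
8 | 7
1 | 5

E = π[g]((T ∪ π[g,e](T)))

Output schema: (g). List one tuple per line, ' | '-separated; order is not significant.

Per-node cardinality:
  T → 4
  T → 4
  π[g,e](T) → 4
  (T ∪ π[g,e](T)) → 8
  π[g]((T ∪ π[g,e](T))) → 8

== RESULT ==
g
1
1
5
5
7
7
8
8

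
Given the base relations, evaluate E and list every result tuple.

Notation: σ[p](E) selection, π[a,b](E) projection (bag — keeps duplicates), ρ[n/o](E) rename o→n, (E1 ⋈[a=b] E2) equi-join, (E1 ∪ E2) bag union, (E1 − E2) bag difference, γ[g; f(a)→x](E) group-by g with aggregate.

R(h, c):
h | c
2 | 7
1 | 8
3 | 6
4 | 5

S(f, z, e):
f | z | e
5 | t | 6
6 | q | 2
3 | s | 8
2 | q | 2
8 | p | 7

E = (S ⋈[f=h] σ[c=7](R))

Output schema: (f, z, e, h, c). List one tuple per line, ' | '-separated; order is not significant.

Stepwise |·|:
  S → 5
  R → 4
  σ[c=7](R) → 1
  (S ⋈[f=h] σ[c=7](R)) → 1

== RESULT ==
f | z | e | h | c
2 | q | 2 | 2 | 7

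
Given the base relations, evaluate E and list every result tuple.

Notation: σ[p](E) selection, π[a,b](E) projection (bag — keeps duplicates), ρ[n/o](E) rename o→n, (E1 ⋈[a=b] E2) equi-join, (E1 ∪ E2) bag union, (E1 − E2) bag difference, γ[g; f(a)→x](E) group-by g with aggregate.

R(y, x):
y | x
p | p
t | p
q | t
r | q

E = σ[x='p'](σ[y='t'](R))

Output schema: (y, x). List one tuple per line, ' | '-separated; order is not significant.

Row counts bottom-up:
  R → 4
  σ[y='t'](R) → 1
  σ[x='p'](σ[y='t'](R)) → 1

== RESULT ==
y | x
t | p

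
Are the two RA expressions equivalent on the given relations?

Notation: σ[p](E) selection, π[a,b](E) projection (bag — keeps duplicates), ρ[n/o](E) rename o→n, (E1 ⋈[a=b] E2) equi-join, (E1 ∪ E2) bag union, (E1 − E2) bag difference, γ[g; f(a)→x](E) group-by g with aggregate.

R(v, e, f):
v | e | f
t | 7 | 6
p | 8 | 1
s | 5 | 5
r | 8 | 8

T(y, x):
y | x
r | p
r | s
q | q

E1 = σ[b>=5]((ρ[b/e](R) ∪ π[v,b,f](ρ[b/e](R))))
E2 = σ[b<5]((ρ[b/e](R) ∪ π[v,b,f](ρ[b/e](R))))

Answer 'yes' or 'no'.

E1 stepwise |·|:
  R → 4
  ρ[b/e](R) → 4
  R → 4
  ρ[b/e](R) → 4
  π[v,b,f](ρ[b/e](R)) → 4
  (ρ[b/e](R) ∪ π[v,b,f](ρ[b/e](R))) → 8
  σ[b>=5]((ρ[b/e](R) ∪ π[v,b,f](ρ[b/e](R)))) → 8
E2 stepwise |·|:
  R → 4
  ρ[b/e](R) → 4
  R → 4
  ρ[b/e](R) → 4
  π[v,b,f](ρ[b/e](R)) → 4
  (ρ[b/e](R) ∪ π[v,b,f](ρ[b/e](R))) → 8
  σ[b<5]((ρ[b/e](R) ∪ π[v,b,f](ρ[b/e](R)))) → 0

E1 result:
v | b | f
p | 8 | 1
p | 8 | 1
r | 8 | 8
r | 8 | 8
s | 5 | 5
s | 5 | 5
t | 7 | 6
t | 7 | 6
E2 result:
v | b | f
(0 rows)
Witness: ('t', 7, 6) appears 2× in E1 but 0× in E2.

no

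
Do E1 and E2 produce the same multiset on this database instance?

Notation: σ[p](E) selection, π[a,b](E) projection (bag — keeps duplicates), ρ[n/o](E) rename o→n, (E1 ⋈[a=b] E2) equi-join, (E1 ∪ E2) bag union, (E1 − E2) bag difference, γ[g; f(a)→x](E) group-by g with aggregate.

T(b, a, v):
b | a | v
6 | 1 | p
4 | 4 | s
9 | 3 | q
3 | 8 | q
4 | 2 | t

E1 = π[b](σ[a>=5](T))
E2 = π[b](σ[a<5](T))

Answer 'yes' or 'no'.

E1 subexpression sizes:
  T → 5
  σ[a>=5](T) → 1
  π[b](σ[a>=5](T)) → 1
E2 subexpression sizes:
  T → 5
  σ[a<5](T) → 4
  π[b](σ[a<5](T)) → 4

E1 result:
b
3
E2 result:
b
4
4
6
9
Witness: (6,) appears 0× in E1 but 1× in E2.

no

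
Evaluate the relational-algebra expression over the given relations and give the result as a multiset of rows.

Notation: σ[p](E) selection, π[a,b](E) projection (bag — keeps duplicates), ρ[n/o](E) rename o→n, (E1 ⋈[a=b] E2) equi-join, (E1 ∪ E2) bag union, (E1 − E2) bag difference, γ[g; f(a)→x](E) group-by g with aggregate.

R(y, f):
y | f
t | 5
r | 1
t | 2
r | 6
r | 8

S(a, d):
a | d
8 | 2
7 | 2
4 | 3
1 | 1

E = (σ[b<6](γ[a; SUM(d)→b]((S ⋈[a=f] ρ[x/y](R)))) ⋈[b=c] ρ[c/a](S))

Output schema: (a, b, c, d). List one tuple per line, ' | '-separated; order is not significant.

Row counts bottom-up:
  S → 4
  R → 5
  ρ[x/y](R) → 5
  (S ⋈[a=f] ρ[x/y](R)) → 2
  γ[a; SUM(d)→b]((S ⋈[a=f] ρ[x/y](R))) → 2
  σ[b<6](γ[a; SUM(d)→b]((S ⋈[a=f] ρ[x/y](R)))) → 2
  S → 4
  ρ[c/a](S) → 4
  (σ[b<6](γ[a; SUM(d)→b]((S ⋈[a=f] ρ[x/y](R)))) ⋈[b=c] ρ[c/a](S)) → 1

== RESULT ==
a | b | c | d
1 | 1 | 1 | 1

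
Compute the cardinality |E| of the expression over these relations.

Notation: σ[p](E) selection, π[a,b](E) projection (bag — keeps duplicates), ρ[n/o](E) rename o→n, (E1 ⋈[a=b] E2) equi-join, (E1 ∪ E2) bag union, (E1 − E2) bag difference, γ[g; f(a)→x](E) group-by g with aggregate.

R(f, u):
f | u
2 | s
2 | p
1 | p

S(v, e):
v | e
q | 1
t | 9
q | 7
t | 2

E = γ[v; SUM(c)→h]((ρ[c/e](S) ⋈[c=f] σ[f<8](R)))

Per-node cardinality:
  S → 4
  ρ[c/e](S) → 4
  R → 3
  σ[f<8](R) → 3
  (ρ[c/e](S) ⋈[c=f] σ[f<8](R)) → 3
  γ[v; SUM(c)→h]((ρ[c/e](S) ⋈[c=f] σ[f<8](R))) → 2

|E| = 2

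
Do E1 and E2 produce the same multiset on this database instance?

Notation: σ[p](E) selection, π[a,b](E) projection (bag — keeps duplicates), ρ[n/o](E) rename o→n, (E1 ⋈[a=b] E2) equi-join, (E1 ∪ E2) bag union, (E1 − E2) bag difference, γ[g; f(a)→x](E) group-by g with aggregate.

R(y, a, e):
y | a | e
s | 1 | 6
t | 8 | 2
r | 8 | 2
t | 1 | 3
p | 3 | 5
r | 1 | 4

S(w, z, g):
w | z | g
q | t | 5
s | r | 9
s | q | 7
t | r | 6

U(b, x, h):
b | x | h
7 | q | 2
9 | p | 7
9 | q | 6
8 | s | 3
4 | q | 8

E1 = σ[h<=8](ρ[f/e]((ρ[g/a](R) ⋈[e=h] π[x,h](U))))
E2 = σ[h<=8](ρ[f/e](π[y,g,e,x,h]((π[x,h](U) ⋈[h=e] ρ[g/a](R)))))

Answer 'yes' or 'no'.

E1 stepwise |·|:
  R → 6
  ρ[g/a](R) → 6
  U → 5
  π[x,h](U) → 5
  (ρ[g/a](R) ⋈[e=h] π[x,h](U)) → 4
  ρ[f/e]((ρ[g/a](R) ⋈[e=h] π[x,h](U))) → 4
  σ[h<=8](ρ[f/e]((ρ[g/a](R) ⋈[e=h] π[x,h](U)))) → 4
E2 stepwise |·|:
  U → 5
  π[x,h](U) → 5
  R → 6
  ρ[g/a](R) → 6
  (π[x,h](U) ⋈[h=e] ρ[g/a](R)) → 4
  π[y,g,e,x,h]((π[x,h](U) ⋈[h=e] ρ[g/a](R))) → 4
  ρ[f/e](π[y,g,e,x,h]((π[x,h](U) ⋈[h=e] ρ[g/a](R)))) → 4
  σ[h<=8](ρ[f/e](π[y,g,e,x,h]((π[x,h](U) ⋈[h=e] ρ[g/a](R))))) → 4

E1 and E2 produce the same multiset:
y | g | f | x | h
r | 8 | 2 | q | 2
s | 1 | 6 | q | 6
t | 1 | 3 | s | 3
t | 8 | 2 | q | 2

yes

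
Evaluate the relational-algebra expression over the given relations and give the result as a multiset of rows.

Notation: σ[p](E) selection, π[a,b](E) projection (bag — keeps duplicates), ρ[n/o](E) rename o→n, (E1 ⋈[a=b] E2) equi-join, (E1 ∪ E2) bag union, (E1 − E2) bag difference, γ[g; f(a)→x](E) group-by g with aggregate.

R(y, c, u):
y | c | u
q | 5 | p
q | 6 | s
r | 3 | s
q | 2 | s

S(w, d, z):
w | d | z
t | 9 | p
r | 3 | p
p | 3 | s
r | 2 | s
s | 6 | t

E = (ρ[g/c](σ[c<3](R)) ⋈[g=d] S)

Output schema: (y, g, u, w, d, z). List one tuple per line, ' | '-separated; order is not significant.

Stepwise |·|:
  R → 4
  σ[c<3](R) → 1
  ρ[g/c](σ[c<3](R)) → 1
  S → 5
  (ρ[g/c](σ[c<3](R)) ⋈[g=d] S) → 1

== RESULT ==
y | g | u | w | d | z
q | 2 | s | r | 2 | s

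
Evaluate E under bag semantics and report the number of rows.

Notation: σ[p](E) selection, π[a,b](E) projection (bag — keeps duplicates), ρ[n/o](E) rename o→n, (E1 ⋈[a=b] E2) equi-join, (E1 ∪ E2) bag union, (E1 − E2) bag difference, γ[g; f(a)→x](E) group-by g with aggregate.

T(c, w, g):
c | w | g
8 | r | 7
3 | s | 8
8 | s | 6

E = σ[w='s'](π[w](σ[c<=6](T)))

Per-node cardinality:
  T → 3
  σ[c<=6](T) → 1
  π[w](σ[c<=6](T)) → 1
  σ[w='s'](π[w](σ[c<=6](T))) → 1

|E| = 1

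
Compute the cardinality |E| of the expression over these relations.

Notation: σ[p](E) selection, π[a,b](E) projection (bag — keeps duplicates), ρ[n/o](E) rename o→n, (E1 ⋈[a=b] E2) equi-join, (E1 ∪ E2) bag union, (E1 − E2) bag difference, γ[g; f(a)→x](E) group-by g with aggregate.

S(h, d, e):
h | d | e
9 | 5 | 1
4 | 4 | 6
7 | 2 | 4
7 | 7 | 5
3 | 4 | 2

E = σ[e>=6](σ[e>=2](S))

Row counts bottom-up:
  S → 5
  σ[e>=2](S) → 4
  σ[e>=6](σ[e>=2](S)) → 1

|E| = 1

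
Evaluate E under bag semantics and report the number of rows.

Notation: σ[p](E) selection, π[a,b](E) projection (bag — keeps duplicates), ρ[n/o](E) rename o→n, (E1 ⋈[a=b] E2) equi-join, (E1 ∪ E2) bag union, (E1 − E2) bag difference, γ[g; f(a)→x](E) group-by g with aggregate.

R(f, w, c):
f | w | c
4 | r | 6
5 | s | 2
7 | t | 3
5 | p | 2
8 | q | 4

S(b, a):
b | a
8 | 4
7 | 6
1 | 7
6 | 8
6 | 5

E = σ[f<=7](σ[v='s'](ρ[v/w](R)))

Row counts bottom-up:
  R → 5
  ρ[v/w](R) → 5
  σ[v='s'](ρ[v/w](R)) → 1
  σ[f<=7](σ[v='s'](ρ[v/w](R))) → 1

|E| = 1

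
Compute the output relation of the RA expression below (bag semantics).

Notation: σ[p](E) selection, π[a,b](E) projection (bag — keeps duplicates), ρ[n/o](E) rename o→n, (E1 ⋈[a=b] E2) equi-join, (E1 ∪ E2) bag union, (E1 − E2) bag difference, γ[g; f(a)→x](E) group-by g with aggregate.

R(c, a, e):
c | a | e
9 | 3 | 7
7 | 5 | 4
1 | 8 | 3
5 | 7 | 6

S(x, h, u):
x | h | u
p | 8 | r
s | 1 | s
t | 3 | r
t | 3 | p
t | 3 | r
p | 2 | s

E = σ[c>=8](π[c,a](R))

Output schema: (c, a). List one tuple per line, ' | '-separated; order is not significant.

Stepwise |·|:
  R → 4
  π[c,a](R) → 4
  σ[c>=8](π[c,a](R)) → 1

== RESULT ==
c | a
9 | 3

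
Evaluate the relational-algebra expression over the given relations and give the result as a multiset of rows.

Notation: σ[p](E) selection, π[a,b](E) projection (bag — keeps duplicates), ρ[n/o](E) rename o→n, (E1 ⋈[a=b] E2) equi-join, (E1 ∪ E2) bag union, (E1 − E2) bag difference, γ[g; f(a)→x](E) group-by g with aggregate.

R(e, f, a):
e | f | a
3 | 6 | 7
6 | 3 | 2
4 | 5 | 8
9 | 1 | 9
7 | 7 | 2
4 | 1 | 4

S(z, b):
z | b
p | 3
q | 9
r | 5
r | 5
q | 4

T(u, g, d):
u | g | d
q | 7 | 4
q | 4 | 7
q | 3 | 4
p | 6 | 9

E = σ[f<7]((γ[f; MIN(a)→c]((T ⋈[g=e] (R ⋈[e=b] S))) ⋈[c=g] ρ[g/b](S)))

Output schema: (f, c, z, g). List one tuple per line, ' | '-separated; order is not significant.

Per-node cardinality:
  T → 4
  R → 6
  S → 5
  (R ⋈[e=b] S) → 4
  (T ⋈[g=e] (R ⋈[e=b] S)) → 3
  γ[f; MIN(a)→c]((T ⋈[g=e] (R ⋈[e=b] S))) → 3
  S → 5
  ρ[g/b](S) → 5
  (γ[f; MIN(a)→c]((T ⋈[g=e] (R ⋈[e=b] S))) ⋈[c=g] ρ[g/b](S)) → 1
  σ[f<7]((γ[f; MIN(a)→c]((T ⋈[g=e] (R ⋈[e=b] S))) ⋈[c=g] ρ[g/b](S))) → 1

== RESULT ==
f | c | z | g
1 | 4 | q | 4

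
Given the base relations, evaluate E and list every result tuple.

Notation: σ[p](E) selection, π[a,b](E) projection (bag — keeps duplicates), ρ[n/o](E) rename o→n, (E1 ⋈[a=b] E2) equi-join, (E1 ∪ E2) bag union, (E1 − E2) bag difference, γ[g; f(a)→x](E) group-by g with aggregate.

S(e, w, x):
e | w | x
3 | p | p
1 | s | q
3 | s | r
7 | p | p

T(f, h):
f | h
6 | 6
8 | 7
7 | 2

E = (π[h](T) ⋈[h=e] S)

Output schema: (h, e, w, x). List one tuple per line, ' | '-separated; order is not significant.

Per-node cardinality:
  T → 3
  π[h](T) → 3
  S → 4
  (π[h](T) ⋈[h=e] S) → 1

== RESULT ==
h | e | w | x
7 | 7 | p | p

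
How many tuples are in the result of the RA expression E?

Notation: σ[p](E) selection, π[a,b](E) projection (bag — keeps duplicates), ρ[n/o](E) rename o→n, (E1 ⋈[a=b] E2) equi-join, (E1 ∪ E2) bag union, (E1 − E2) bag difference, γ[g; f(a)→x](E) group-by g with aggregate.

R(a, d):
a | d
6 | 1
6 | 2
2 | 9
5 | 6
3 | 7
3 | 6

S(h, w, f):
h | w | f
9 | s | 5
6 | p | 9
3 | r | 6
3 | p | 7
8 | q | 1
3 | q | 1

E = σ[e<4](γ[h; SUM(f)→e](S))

Row counts bottom-up:
  S → 6
  γ[h; SUM(f)→e](S) → 4
  σ[e<4](γ[h; SUM(f)→e](S)) → 1

|E| = 1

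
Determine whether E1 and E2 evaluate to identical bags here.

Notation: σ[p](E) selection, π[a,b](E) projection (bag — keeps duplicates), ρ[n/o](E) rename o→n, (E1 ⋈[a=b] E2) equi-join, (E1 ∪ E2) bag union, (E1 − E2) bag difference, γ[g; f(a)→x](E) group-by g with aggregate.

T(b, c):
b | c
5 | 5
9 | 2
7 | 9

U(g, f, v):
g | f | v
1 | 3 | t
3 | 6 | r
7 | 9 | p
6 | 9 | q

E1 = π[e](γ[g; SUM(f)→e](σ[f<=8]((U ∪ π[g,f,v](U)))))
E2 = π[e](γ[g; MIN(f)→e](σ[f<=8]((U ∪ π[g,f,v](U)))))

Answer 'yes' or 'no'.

E1 subexpression sizes:
  U → 4
  U → 4
  π[g,f,v](U) → 4
  (U ∪ π[g,f,v](U)) → 8
  σ[f<=8]((U ∪ π[g,f,v](U))) → 4
  γ[g; SUM(f)→e](σ[f<=8]((U ∪ π[g,f,v](U)))) → 2
  π[e](γ[g; SUM(f)→e](σ[f<=8]((U ∪ π[g,f,v](U))))) → 2
E2 subexpression sizes:
  U → 4
  U → 4
  π[g,f,v](U) → 4
  (U ∪ π[g,f,v](U)) → 8
  σ[f<=8]((U ∪ π[g,f,v](U))) → 4
  γ[g; MIN(f)→e](σ[f<=8]((U ∪ π[g,f,v](U)))) → 2
  π[e](γ[g; MIN(f)→e](σ[f<=8]((U ∪ π[g,f,v](U))))) → 2

E1 result:
e
6
12
E2 result:
e
3
6
Witness: (12,) appears 1× in E1 but 0× in E2.

no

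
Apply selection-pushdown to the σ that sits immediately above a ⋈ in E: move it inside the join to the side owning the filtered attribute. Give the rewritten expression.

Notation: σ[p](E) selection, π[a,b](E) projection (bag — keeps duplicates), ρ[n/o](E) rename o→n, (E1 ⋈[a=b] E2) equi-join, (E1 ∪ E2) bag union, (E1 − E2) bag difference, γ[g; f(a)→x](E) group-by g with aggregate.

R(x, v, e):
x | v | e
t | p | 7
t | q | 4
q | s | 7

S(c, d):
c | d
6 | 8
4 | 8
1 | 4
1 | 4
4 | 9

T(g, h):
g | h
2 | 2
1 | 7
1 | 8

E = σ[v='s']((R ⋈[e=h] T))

σ filters on v, owned by the left side.
E' = (σ[v='s'](R) ⋈[e=h] T)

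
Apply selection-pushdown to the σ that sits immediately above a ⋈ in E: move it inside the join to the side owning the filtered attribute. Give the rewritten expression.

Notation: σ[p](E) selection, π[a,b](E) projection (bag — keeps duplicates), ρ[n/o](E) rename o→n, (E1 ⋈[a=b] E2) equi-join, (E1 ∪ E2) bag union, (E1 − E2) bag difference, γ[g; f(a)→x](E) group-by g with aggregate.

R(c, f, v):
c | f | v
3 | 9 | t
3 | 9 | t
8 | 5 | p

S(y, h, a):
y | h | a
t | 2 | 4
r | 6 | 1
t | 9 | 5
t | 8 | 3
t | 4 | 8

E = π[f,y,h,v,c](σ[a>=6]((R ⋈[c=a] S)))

σ filters on a, owned by the right side.
E' = π[f,y,h,v,c]((R ⋈[c=a] σ[a>=6](S)))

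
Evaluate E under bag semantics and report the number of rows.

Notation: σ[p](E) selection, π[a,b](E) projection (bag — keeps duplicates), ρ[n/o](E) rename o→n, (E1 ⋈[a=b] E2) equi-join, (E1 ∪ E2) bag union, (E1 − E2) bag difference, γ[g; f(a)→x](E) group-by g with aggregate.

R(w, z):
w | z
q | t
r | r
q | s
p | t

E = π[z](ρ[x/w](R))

Per-node cardinality:
  R → 4
  ρ[x/w](R) → 4
  π[z](ρ[x/w](R)) → 4

|E| = 4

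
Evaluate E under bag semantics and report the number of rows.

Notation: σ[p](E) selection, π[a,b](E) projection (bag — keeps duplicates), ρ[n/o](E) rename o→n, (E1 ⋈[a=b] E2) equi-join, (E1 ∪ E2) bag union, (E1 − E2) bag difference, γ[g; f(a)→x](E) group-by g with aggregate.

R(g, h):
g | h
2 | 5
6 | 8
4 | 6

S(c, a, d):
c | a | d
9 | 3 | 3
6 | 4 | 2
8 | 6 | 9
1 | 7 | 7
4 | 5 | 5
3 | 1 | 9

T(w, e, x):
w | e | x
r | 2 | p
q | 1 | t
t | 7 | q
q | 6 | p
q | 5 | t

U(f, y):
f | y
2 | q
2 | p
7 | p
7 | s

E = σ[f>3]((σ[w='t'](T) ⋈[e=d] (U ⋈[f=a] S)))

Per-node cardinality:
  T → 5
  σ[w='t'](T) → 1
  U → 4
  S → 6
  (U ⋈[f=a] S) → 2
  (σ[w='t'](T) ⋈[e=d] (U ⋈[f=a] S)) → 2
  σ[f>3]((σ[w='t'](T) ⋈[e=d] (U ⋈[f=a] S))) → 2

|E| = 2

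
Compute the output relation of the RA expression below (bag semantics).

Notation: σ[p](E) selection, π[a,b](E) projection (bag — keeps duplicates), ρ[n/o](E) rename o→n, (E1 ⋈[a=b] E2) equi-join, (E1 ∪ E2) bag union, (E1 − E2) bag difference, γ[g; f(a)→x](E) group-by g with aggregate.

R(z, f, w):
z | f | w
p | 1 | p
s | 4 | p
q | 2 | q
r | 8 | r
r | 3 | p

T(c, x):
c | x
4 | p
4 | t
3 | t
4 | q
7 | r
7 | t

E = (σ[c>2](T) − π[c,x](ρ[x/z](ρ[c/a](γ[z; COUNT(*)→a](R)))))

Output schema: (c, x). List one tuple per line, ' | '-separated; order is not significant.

Row counts bottom-up:
  T → 6
  σ[c>2](T) → 6
  R → 5
  γ[z; COUNT(*)→a](R) → 4
  ρ[c/a](γ[z; COUNT(*)→a](R)) → 4
  ρ[x/z](ρ[c/a](γ[z; COUNT(*)→a](R))) → 4
  π[c,x](ρ[x/z](ρ[c/a](γ[z; COUNT(*)→a](R)))) → 4
  (σ[c>2](T) − π[c,x](ρ[x/z](ρ[c/a](γ[z; COUNT(*)→a](R))))) → 6

== RESULT ==
c | x
3 | t
4 | p
4 | q
4 | t
7 | r
7 | t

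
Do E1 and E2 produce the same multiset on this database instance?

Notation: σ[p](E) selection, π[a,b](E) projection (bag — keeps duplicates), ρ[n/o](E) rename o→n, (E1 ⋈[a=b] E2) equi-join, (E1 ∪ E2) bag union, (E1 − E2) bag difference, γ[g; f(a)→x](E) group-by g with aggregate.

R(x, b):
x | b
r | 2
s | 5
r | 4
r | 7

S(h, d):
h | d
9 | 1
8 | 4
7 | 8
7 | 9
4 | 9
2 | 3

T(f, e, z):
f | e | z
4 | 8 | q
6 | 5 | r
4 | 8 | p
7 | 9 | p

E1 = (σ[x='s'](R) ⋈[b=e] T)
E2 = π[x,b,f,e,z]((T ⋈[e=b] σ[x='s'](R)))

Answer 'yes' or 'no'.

E1 subexpression sizes:
  R → 4
  σ[x='s'](R) → 1
  T → 4
  (σ[x='s'](R) ⋈[b=e] T) → 1
E2 subexpression sizes:
  T → 4
  R → 4
  σ[x='s'](R) → 1
  (T ⋈[e=b] σ[x='s'](R)) → 1
  π[x,b,f,e,z]((T ⋈[e=b] σ[x='s'](R))) → 1

E1 and E2 produce the same multiset:
x | b | f | e | z
s | 5 | 6 | 5 | r

yes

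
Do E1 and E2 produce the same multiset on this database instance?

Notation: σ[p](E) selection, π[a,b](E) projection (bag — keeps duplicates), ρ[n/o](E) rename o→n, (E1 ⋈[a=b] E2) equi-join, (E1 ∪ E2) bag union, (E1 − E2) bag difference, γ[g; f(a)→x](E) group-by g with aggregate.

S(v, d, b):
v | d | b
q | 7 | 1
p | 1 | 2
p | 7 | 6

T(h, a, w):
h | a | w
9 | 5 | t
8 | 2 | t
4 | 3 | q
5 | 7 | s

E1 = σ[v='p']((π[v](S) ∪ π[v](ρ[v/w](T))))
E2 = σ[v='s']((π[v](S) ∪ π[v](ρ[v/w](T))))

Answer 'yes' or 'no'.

E1 per-node cardinality:
  S → 3
  π[v](S) → 3
  T → 4
  ρ[v/w](T) → 4
  π[v](ρ[v/w](T)) → 4
  (π[v](S) ∪ π[v](ρ[v/w](T))) → 7
  σ[v='p']((π[v](S) ∪ π[v](ρ[v/w](T)))) → 2
E2 per-node cardinality:
  S → 3
  π[v](S) → 3
  T → 4
  ρ[v/w](T) → 4
  π[v](ρ[v/w](T)) → 4
  (π[v](S) ∪ π[v](ρ[v/w](T))) → 7
  σ[v='s']((π[v](S) ∪ π[v](ρ[v/w](T)))) → 1

E1 result:
v
p
p
E2 result:
v
s
Witness: ('p',) appears 2× in E1 but 0× in E2.

no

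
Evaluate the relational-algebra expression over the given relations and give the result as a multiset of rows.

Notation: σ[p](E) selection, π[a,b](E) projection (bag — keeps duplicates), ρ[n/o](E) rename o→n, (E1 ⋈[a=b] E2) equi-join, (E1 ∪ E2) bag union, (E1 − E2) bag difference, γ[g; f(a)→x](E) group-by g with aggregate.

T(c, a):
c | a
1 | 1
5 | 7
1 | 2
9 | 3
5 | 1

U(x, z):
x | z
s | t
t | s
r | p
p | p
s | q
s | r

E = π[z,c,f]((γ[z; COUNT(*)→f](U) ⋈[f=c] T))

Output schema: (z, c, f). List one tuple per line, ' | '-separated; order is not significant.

Per-node cardinality:
  U → 6
  γ[z; COUNT(*)→f](U) → 5
  T → 5
  (γ[z; COUNT(*)→f](U) ⋈[f=c] T) → 8
  π[z,c,f]((γ[z; COUNT(*)→f](U) ⋈[f=c] T)) → 8

== RESULT ==
z | c | f
q | 1 | 1
q | 1 | 1
r | 1 | 1
r | 1 | 1
s | 1 | 1
s | 1 | 1
t | 1 | 1
t | 1 | 1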